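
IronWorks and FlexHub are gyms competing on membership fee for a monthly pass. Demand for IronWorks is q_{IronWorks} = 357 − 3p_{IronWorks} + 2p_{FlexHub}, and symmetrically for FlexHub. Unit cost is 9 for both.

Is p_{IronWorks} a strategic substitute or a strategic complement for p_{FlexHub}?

IronWorks's profit: π = (p_{IronWorks} − 9)(357 − 3p_{IronWorks} + 2p_{FlexHub}).
∂π/∂p_{IronWorks} = 384 − 6p_{IronWorks} + 2p_{FlexHub} = 0 ⇒ p_{IronWorks} = 64 + (1/3)p_{FlexHub}.
The best-response slope dp_{IronWorks}/dp_{FlexHub} = 1/3 > 0: the reaction function is upward-sloping, so the choices are strategic complements.

strategic complements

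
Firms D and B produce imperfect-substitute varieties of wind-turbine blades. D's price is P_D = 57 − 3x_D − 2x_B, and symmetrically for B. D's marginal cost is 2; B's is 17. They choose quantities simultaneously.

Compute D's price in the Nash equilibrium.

Firm D's profit: π = x_D(57 − 3x_D − 2x_B) − 2x_D.
∂π/∂x_D = 55 − 6x_D − 2x_B = 0 ⇒ x_D = 55/6 − (1/3)x_B.
Similarly x_B = 20/3 − (1/3)x_D.
Plugging x_B into D's best response: x_D = 55/6 − (1/3)(20/3 − (1/3)x_D) ⇒ (8/9)x_D = 125/18, so x_D = 7.8125.
Then x_B = 20/3 − (1/3)·7.8125 = 4.0625.
P_D = 57 − 3·7.8125 − 2·4.0625 = 25.4375.

25.4375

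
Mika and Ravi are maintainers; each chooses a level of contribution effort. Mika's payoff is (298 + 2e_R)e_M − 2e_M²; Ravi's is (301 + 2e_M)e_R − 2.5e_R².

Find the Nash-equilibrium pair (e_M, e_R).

130.75, 112.5

Expanding Mika's payoff: 298e_M + 2e_Re_M − 2e_M².
∂π/∂e_M = 298 + 2e_R − 4e_M = 0, so e_M = 74.5 + 0.5e_R.
Likewise for Ravi: e_R = 60.2 + 0.4e_M.
Solving the two reaction functions simultaneously: (1 − (0.5)(0.4))e_M = 74.5 + 0.5·60.2, so 0.8e_M = 104.6 and e_M = 130.75.
Then e_R = 60.2 + 0.4·130.75 = 112.5.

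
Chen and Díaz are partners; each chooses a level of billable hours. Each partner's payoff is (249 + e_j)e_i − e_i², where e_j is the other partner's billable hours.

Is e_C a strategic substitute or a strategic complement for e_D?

Chen's payoff is (249 + e_D)e_C − e_C².
∂π/∂e_C = 249 + e_D − 2e_C = 0, so e_C = 124.5 + 0.5e_D.
The best-response slope de_C/de_D = 0.5 > 0: the reaction function is upward-sloping, so the choices are strategic complements.

strategic complements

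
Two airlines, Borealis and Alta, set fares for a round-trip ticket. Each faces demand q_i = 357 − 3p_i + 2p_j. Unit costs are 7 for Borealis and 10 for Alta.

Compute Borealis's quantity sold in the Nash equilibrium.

264.1875

Borealis's profit: π = (p_{Borealis} − 7)(357 − 3p_{Borealis} + 2p_{Alta}).
∂π/∂p_{Borealis} = 378 − 6p_{Borealis} + 2p_{Alta} = 0 ⇒ p_{Borealis} = 63 + (1/3)p_{Alta}.
Similarly p_{Alta} = 64.5 + (1/3)p_{Borealis}.
Substituting the second reaction function into the first: p_{Borealis} = 63 + (1/3)(64.5 + (1/3)p_{Borealis}), which gives (8/9)p_{Borealis} = 84.5 ⇒ p_{Borealis} = 95.0625.
Then p_{Alta} = 64.5 + (1/3)·95.0625 = 96.1875.
q_{Borealis} = 357 − 3·95.0625 + 2·96.1875 = 264.1875.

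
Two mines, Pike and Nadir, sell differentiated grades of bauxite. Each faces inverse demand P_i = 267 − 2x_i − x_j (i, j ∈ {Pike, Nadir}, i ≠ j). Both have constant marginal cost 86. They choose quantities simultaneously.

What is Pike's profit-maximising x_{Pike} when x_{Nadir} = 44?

Mine Pike's profit: π = x_{Pike}(267 − 2x_{Pike} − x_{Nadir}) − 86x_{Pike}.
∂π/∂x_{Pike} = 181 − 4x_{Pike} − x_{Nadir} = 0 ⇒ x_{Pike} = 45.25 − 0.25x_{Nadir}.
At x_{Nadir} = 44: x_{Pike} = 45.25 − 0.25·44 = 34.25.

34.25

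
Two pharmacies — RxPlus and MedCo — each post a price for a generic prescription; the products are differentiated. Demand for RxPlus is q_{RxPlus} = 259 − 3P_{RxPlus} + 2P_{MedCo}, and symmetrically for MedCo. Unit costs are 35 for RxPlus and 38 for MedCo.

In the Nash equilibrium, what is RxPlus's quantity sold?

169.6875

RxPlus's profit: π = (P_{RxPlus} − 35)(259 − 3P_{RxPlus} + 2P_{MedCo}).
∂π/∂P_{RxPlus} = 364 − 6P_{RxPlus} + 2P_{MedCo} = 0 ⇒ P_{RxPlus} = 182/3 + (1/3)P_{MedCo}.
Similarly P_{MedCo} = 373/6 + (1/3)P_{RxPlus}.
Solving the two reaction functions simultaneously: (1 − (1/3)(1/3))P_{RxPlus} = 182/3 + (1/3)·(373/6), so (8/9)P_{RxPlus} = 1465/18 and P_{RxPlus} = 91.5625.
Then P_{MedCo} = 373/6 + (1/3)·91.5625 = 92.6875.
q_{RxPlus} = 259 − 3·91.5625 + 2·92.6875 = 169.6875.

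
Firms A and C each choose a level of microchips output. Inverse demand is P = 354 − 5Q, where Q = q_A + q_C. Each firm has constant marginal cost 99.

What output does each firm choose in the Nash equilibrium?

17

Firm A's profit: π = q_A(354 − 5(q_A + q_C)) − 99q_A.
∂π/∂q_A = 255 − 10q_A − 5q_C = 0, so q_A = 25.5 − 0.5q_C.
The game is symmetric, so in equilibrium q_C = q_A: the reaction function gives 1.5q_A = 25.5, hence q_A = 17.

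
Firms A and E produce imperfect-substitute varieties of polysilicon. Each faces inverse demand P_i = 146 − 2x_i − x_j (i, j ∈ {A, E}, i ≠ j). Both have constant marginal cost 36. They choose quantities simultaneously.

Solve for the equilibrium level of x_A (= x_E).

Firm A's profit: π = x_A(146 − 2x_A − x_E) − 36x_A.
∂π/∂x_A = 110 − 4x_A − x_E = 0 ⇒ x_A = 27.5 − 0.25x_E.
By symmetry x_E = x_A; substituting into the reaction function, 1.25x_A = 27.5 and x_A = 22.

22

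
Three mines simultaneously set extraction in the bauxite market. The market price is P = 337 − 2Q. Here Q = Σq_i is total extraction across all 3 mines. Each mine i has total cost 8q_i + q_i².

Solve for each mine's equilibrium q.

32.9

A representative mine's profit is π_i = q_i(337 − 2Q) − 8q_i − q_i², with Q = q_i + Σ_{j≠i} q_j.
First-order condition: 329 − 6q_i − 2Σ_{j≠i} q_j = 0.
In a symmetric equilibrium every mine chooses the same q, so Σ_{j≠i} q_j = 2q. The condition becomes 329 − 10q = 0, giving q = 329/10 = 32.9.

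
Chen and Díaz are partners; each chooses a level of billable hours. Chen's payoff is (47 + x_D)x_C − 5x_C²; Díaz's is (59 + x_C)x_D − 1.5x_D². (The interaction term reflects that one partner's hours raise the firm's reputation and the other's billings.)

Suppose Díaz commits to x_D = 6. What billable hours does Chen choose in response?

Expanding Chen's payoff: 47x_C + x_Dx_C − 5x_C².
∂π/∂x_C = 47 + x_D − 10x_C = 0, so x_C = 4.7 + 0.1x_D.
At x_D = 6: x_C = 4.7 + 0.1·6 = 5.3.

5.3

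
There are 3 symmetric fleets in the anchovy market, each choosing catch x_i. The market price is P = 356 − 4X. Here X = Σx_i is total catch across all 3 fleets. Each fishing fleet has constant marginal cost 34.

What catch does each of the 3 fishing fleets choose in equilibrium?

20.125

A representative fishing fleet's profit is π_i = x_i(356 − 4X) − 34x_i, with X = x_i + Σ_{j≠i} x_j.
First-order condition: 322 − 8x_i − 4Σ_{j≠i} x_j = 0.
Imposing symmetry (x_j = x for all j) turns Σ_{j≠i} x_j into 2x, so 322 = 16x and x = 20.125.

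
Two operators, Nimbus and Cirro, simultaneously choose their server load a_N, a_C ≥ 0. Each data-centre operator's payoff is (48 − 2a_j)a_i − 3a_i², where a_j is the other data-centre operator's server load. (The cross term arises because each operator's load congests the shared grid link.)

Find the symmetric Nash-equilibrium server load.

6

Nimbus's payoff is (48 − 2a_C)a_N − 3a_N².
∂π/∂a_N = 48 − 2a_C − 6a_N = 0, so a_N = 8 − (1/3)a_C.
By symmetry a_C = a_N; substituting into the reaction function, (4/3)a_N = 8 and a_N = 6.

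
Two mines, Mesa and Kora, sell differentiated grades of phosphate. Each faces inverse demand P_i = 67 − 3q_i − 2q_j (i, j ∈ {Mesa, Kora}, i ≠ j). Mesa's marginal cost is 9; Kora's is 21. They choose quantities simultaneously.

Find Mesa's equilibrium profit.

Mine Mesa's profit: π = q_{Mesa}(67 − 3q_{Mesa} − 2q_{Kora}) − 9q_{Mesa}.
∂π/∂q_{Mesa} = 58 − 6q_{Mesa} − 2q_{Kora} = 0 ⇒ q_{Mesa} = 29/3 − (1/3)q_{Kora}.
Similarly q_{Kora} = 23/3 − (1/3)q_{Mesa}.
Solving the two reaction functions simultaneously: (1 − (−1/3)(−1/3))q_{Mesa} = 29/3 − (1/3)·(23/3), so (8/9)q_{Mesa} = 64/9 and q_{Mesa} = 8.
Then q_{Kora} = 23/3 − (1/3)·8 = 5.
P_{Mesa} = 67 − 3·8 − 2·5 = 33.
Profit = (33 − 9)·8 = 192.

192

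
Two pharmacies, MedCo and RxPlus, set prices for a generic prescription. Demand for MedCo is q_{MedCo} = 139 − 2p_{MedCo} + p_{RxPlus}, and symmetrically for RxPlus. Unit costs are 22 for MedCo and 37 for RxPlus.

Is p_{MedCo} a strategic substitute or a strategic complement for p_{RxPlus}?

MedCo's profit: π = (p_{MedCo} − 22)(139 − 2p_{MedCo} + p_{RxPlus}).
∂π/∂p_{MedCo} = 183 − 4p_{MedCo} + p_{RxPlus} = 0 ⇒ p_{MedCo} = 45.75 + 0.25p_{RxPlus}.
The best-response slope dp_{MedCo}/dp_{RxPlus} = 0.25 > 0: the reaction function is upward-sloping, so the choices are strategic complements.

strategic complements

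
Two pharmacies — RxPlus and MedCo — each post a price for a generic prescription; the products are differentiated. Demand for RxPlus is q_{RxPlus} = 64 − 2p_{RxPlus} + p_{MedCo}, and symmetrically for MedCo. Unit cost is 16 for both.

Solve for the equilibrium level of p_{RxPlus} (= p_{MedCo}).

32

RxPlus's profit: π = (p_{RxPlus} − 16)(64 − 2p_{RxPlus} + p_{MedCo}).
∂π/∂p_{RxPlus} = 96 − 4p_{RxPlus} + p_{MedCo} = 0 ⇒ p_{RxPlus} = 24 + 0.25p_{MedCo}.
The game is symmetric, so in equilibrium p_{MedCo} = p_{RxPlus}: the reaction function gives 0.75p_{RxPlus} = 24, hence p_{RxPlus} = 32.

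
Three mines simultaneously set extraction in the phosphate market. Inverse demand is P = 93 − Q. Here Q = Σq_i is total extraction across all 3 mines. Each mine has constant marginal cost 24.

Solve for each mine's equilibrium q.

A representative mine's profit is π_i = q_i(93 − Q) − 24q_i, with Q = q_i + Σ_{j≠i} q_j.
First-order condition: 69 − 2q_i − Σ_{j≠i} q_j = 0.
Imposing symmetry (q_j = q for all j) turns Σ_{j≠i} q_j into 2q, so 69 = 4q and q = 17.25.

17.25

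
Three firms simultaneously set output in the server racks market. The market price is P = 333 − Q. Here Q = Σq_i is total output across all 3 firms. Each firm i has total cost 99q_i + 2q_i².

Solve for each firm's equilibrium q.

29.25

A representative firm's profit is π_i = q_i(333 − Q) − 99q_i − 2q_i², with Q = q_i + Σ_{j≠i} q_j.
First-order condition: 234 − 6q_i − Σ_{j≠i} q_j = 0.
Imposing symmetry (q_j = q for all j) turns Σ_{j≠i} q_j into 2q, so 234 = 8q and q = 29.25.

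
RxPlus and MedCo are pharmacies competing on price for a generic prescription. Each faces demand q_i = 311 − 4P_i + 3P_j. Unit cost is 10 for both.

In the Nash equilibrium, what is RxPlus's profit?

RxPlus's profit: π = (P_{RxPlus} − 10)(311 − 4P_{RxPlus} + 3P_{MedCo}).
∂π/∂P_{RxPlus} = 351 − 8P_{RxPlus} + 3P_{MedCo} = 0 ⇒ P_{RxPlus} = 43.875 + 0.375P_{MedCo}.
Setting P_{RxPlus} = P_{MedCo} in the reaction function: P_{RxPlus} = 43.875 + 0.375P_{RxPlus}, so P_{RxPlus} = 43.875 / 0.625 = 70.2.
q_{RxPlus} = 311 − 4·70.2 + 3·70.2 = 240.8.
Profit = (70.2 − 10)·240.8 = 14496.16.

14496.16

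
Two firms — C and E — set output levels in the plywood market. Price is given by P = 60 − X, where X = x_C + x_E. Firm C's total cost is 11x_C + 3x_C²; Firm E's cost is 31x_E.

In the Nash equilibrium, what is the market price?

43.2

Firm C's profit: π = x_C(60 − (x_C + x_E)) − 11x_C − 3x_C².
∂π/∂x_C = 49 − 8x_C − x_E = 0, so x_C = 6.125 − 0.125x_E.
For E: ∂π/∂x_E = 29 − 2x_E − x_C = 0 ⇒ x_E = 14.5 − 0.5x_C.
Plugging x_E into C's best response: x_C = 6.125 − 0.125(14.5 − 0.5x_C) ⇒ 0.9375x_C = 4.3125, so x_C = 4.6.
Then x_E = 14.5 − 0.5·4.6 = 12.2.
Equilibrium price: P = 60 − 16.8 = 43.2.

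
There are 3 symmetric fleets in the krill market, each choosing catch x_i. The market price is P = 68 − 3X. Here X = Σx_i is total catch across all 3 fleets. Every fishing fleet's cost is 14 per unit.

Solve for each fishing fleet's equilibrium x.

4.5

A representative fishing fleet's profit is π_i = x_i(68 − 3X) − 14x_i, with X = x_i + Σ_{j≠i} x_j.
First-order condition: 54 − 6x_i − 3Σ_{j≠i} x_j = 0.
Imposing symmetry (x_j = x for all j) turns Σ_{j≠i} x_j into 2x, so 54 = 12x and x = 4.5.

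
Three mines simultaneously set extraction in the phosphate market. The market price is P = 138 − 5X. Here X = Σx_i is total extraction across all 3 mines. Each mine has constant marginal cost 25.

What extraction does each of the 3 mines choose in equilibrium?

5.65

A representative mine's profit is π_i = x_i(138 − 5X) − 25x_i, with X = x_i + Σ_{j≠i} x_j.
First-order condition: 113 − 10x_i − 5Σ_{j≠i} x_j = 0.
Imposing symmetry (x_j = x for all j) turns Σ_{j≠i} x_j into 2x, so 113 = 20x and x = 5.65.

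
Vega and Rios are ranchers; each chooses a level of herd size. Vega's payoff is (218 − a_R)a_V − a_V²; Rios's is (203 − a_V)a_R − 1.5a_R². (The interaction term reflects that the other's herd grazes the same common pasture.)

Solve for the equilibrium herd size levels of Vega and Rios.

90.2, 37.6

Expanding Vega's payoff: 218a_V − a_Ra_V − a_V².
∂π/∂a_V = 218 − a_R − 2a_V = 0, so a_V = 109 − 0.5a_R.
Likewise for Rios: a_R = 203/3 − (1/3)a_V.
Plugging a_R into Vega's best response: a_V = 109 − 0.5(203/3 − (1/3)a_V) ⇒ (5/6)a_V = 451/6, so a_V = 90.2.
Then a_R = 203/3 − (1/3)·90.2 = 37.6.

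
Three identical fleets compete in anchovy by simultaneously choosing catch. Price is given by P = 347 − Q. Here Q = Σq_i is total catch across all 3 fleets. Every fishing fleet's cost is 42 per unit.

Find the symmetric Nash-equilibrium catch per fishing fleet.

76.25

A representative fishing fleet's profit is π_i = q_i(347 − Q) − 42q_i, with Q = q_i + Σ_{j≠i} q_j.
First-order condition: 305 − 2q_i − Σ_{j≠i} q_j = 0.
Imposing symmetry (q_j = q for all j) turns Σ_{j≠i} q_j into 2q, so 305 = 4q and q = 76.25.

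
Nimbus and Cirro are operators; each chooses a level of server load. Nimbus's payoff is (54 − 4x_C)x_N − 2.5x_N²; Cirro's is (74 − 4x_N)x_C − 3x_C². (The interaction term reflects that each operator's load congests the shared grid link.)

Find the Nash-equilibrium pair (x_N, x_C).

Expanding Nimbus's payoff: 54x_N − 4x_Cx_N − 2.5x_N².
∂π/∂x_N = 54 − 4x_C − 5x_N = 0, so x_N = 10.8 − 0.8x_C.
Likewise for Cirro: x_C = 37/3 − (2/3)x_N.
Substituting the second reaction function into the first: x_N = 10.8 − 0.8(37/3 − (2/3)x_N), which gives (7/15)x_N = 14/15 ⇒ x_N = 2.
Then x_C = 37/3 − (2/3)·2 = 11.

2, 11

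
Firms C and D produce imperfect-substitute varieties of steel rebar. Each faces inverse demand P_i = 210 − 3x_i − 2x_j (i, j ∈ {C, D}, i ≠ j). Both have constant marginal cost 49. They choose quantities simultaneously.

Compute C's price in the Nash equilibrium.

109.375

Firm C's profit: π = x_C(210 − 3x_C − 2x_D) − 49x_C.
∂π/∂x_C = 161 − 6x_C − 2x_D = 0 ⇒ x_C = 161/6 − (1/3)x_D.
By symmetry x_D = x_C; substituting into the reaction function, (4/3)x_C = 161/6 and x_C = 20.125.
P_C = 210 − 3·20.125 − 2·20.125 = 109.375.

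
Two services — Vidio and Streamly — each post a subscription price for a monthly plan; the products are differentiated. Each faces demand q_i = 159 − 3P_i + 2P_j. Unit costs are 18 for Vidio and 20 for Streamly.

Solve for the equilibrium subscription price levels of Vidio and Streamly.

Vidio's profit: π = (P_{Vidio} − 18)(159 − 3P_{Vidio} + 2P_{Streamly}).
∂π/∂P_{Vidio} = 213 − 6P_{Vidio} + 2P_{Streamly} = 0 ⇒ P_{Vidio} = 35.5 + (1/3)P_{Streamly}.
Similarly P_{Streamly} = 36.5 + (1/3)P_{Vidio}.
Solving the two reaction functions simultaneously: (1 − (1/3)(1/3))P_{Vidio} = 35.5 + (1/3)·36.5, so (8/9)P_{Vidio} = 143/3 and P_{Vidio} = 53.625.
Then P_{Streamly} = 36.5 + (1/3)·53.625 = 54.375.

53.625, 54.375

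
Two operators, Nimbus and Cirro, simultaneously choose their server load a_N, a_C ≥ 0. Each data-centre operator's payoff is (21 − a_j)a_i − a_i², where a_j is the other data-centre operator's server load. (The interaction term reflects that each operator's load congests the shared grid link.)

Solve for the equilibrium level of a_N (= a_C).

Nimbus's payoff is (21 − a_C)a_N − a_N².
∂π/∂a_N = 21 − a_C − 2a_N = 0, so a_N = 10.5 − 0.5a_C.
Setting a_N = a_C in the reaction function: a_N = 10.5 − 0.5a_N, so a_N = 10.5 / 1.5 = 7.

7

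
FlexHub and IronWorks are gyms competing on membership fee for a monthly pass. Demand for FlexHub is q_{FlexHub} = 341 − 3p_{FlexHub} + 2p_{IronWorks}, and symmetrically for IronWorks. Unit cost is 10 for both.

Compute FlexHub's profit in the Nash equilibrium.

FlexHub's profit: π = (p_{FlexHub} − 10)(341 − 3p_{FlexHub} + 2p_{IronWorks}).
∂π/∂p_{FlexHub} = 371 − 6p_{FlexHub} + 2p_{IronWorks} = 0 ⇒ p_{FlexHub} = 371/6 + (1/3)p_{IronWorks}.
Setting p_{FlexHub} = p_{IronWorks} in the reaction function: p_{FlexHub} = 371/6 + (1/3)p_{FlexHub}, so p_{FlexHub} = (371/6) / (2/3) = 92.75.
q_{FlexHub} = 341 − 3·92.75 + 2·92.75 = 248.25.
Profit = (92.75 − 10)·248.25 = 20542.6875.

20542.6875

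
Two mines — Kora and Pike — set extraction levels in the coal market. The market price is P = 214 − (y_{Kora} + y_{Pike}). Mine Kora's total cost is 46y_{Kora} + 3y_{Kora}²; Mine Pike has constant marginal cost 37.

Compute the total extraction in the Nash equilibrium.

Mine Kora's profit: π = y_{Kora}(214 − (y_{Kora} + y_{Pike})) − 46y_{Kora} − 3y_{Kora}².
∂π/∂y_{Kora} = 168 − 8y_{Kora} − y_{Pike} = 0, so y_{Kora} = 21 − 0.125y_{Pike}.
For Pike: ∂π/∂y_{Pike} = 177 − 2y_{Pike} − y_{Kora} = 0 ⇒ y_{Pike} = 88.5 − 0.5y_{Kora}.
Plugging y_{Pike} into Kora's best response: y_{Kora} = 21 − 0.125(88.5 − 0.5y_{Kora}) ⇒ 0.9375y_{Kora} = 9.9375, so y_{Kora} = 10.6.
Then y_{Pike} = 88.5 − 0.5·10.6 = 83.2.
Total extraction: 10.6 + 83.2 = 93.8.

93.8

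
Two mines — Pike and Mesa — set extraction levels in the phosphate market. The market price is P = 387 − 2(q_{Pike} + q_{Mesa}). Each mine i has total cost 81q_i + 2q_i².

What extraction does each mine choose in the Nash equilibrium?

30.6

Mine Pike's profit: π = q_{Pike}(387 − 2(q_{Pike} + q_{Mesa})) − 81q_{Pike} − 2q_{Pike}².
∂π/∂q_{Pike} = 306 − 8q_{Pike} − 2q_{Mesa} = 0, so q_{Pike} = 38.25 − 0.25q_{Mesa}.
By symmetry q_{Mesa} = q_{Pike}; substituting into the reaction function, 1.25q_{Pike} = 38.25 and q_{Pike} = 30.6.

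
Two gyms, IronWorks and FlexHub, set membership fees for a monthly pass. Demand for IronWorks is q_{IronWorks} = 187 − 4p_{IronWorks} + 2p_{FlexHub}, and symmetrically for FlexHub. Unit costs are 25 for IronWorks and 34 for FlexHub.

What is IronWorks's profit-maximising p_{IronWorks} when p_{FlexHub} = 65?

IronWorks's profit: π = (p_{IronWorks} − 25)(187 − 4p_{IronWorks} + 2p_{FlexHub}).
∂π/∂p_{IronWorks} = 287 − 8p_{IronWorks} + 2p_{FlexHub} = 0 ⇒ p_{IronWorks} = 35.875 + 0.25p_{FlexHub}.
At p_{FlexHub} = 65: p_{IronWorks} = 35.875 + 0.25·65 = 52.125.

52.125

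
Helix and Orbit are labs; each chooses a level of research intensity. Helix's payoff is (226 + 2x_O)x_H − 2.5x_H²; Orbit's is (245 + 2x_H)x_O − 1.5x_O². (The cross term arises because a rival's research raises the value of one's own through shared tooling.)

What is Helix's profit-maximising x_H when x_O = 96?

83.6

Expanding Helix's payoff: 226x_H + 2x_Ox_H − 2.5x_H².
∂π/∂x_H = 226 + 2x_O − 5x_H = 0, so x_H = 45.2 + 0.4x_O.
At x_O = 96: x_H = 45.2 + 0.4·96 = 83.6.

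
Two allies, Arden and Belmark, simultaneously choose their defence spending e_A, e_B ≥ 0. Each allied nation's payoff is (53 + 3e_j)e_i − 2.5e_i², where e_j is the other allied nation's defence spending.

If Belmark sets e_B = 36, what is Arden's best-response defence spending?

Arden's payoff is (53 + 3e_B)e_A − 2.5e_A².
∂π/∂e_A = 53 + 3e_B − 5e_A = 0, so e_A = 10.6 + 0.6e_B.
At e_B = 36: e_A = 10.6 + 0.6·36 = 32.2.

32.2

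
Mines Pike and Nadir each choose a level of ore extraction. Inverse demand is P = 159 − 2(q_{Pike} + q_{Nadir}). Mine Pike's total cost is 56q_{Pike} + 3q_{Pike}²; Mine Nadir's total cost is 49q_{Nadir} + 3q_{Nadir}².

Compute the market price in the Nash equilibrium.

123.5

Mine Pike's profit: π = q_{Pike}(159 − 2(q_{Pike} + q_{Nadir})) − 56q_{Pike} − 3q_{Pike}².
∂π/∂q_{Pike} = 103 − 10q_{Pike} − 2q_{Nadir} = 0, so q_{Pike} = 10.3 − 0.2q_{Nadir}.
By the same steps for Nadir: q_{Nadir} = 11 − 0.2q_{Pike}.
Substituting the second reaction function into the first: q_{Pike} = 10.3 − 0.2(11 − 0.2q_{Pike}), which gives 0.96q_{Pike} = 8.1 ⇒ q_{Pike} = 8.4375.
Then q_{Nadir} = 11 − 0.2·8.4375 = 9.3125.
Equilibrium price: P = 159 − 2·17.75 = 123.5.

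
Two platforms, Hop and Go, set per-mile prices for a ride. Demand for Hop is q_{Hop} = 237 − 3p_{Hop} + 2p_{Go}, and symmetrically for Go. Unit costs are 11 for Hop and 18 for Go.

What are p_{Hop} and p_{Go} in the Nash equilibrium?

68.8125, 71.4375

Hop's profit: π = (p_{Hop} − 11)(237 − 3p_{Hop} + 2p_{Go}).
∂π/∂p_{Hop} = 270 − 6p_{Hop} + 2p_{Go} = 0 ⇒ p_{Hop} = 45 + (1/3)p_{Go}.
Similarly p_{Go} = 48.5 + (1/3)p_{Hop}.
Solving the two reaction functions simultaneously: (1 − (1/3)(1/3))p_{Hop} = 45 + (1/3)·48.5, so (8/9)p_{Hop} = 367/6 and p_{Hop} = 68.8125.
Then p_{Go} = 48.5 + (1/3)·68.8125 = 71.4375.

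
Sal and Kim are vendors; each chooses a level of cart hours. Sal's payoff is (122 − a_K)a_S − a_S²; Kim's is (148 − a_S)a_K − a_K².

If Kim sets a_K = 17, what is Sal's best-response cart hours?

Expanding Sal's payoff: 122a_S − a_Ka_S − a_S².
∂π/∂a_S = 122 − a_K − 2a_S = 0, so a_S = 61 − 0.5a_K.
At a_K = 17: a_S = 61 − 0.5·17 = 52.5.

52.5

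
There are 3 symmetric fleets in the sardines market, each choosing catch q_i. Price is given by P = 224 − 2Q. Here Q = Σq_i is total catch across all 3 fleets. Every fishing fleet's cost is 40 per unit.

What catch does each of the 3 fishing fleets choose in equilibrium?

A representative fishing fleet's profit is π_i = q_i(224 − 2Q) − 40q_i, with Q = q_i + Σ_{j≠i} q_j.
First-order condition: 184 − 4q_i − 2Σ_{j≠i} q_j = 0.
With identical fishing fleets, set every q_j = q: then 184 − 4q − 4q = 0, i.e. q = 184/8 = 23.

23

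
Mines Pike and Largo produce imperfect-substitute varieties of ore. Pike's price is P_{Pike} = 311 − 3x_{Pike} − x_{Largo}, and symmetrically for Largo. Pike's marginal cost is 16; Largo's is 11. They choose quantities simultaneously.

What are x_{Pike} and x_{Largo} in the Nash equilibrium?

Mine Pike's profit: π = x_{Pike}(311 − 3x_{Pike} − x_{Largo}) − 16x_{Pike}.
∂π/∂x_{Pike} = 295 − 6x_{Pike} − x_{Largo} = 0 ⇒ x_{Pike} = 295/6 − (1/6)x_{Largo}.
Similarly x_{Largo} = 50 − (1/6)x_{Pike}.
Solving the two reaction functions simultaneously: (1 − (−1/6)(−1/6))x_{Pike} = 295/6 − (1/6)·50, so (35/36)x_{Pike} = 245/6 and x_{Pike} = 42.
Then x_{Largo} = 50 − (1/6)·42 = 43.

42, 43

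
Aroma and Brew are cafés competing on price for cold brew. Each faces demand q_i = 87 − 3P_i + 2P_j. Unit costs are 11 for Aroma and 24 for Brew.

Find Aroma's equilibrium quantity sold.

Aroma's profit: π = (P_{Aroma} − 11)(87 − 3P_{Aroma} + 2P_{Brew}).
∂π/∂P_{Aroma} = 120 − 6P_{Aroma} + 2P_{Brew} = 0 ⇒ P_{Aroma} = 20 + (1/3)P_{Brew}.
Similarly P_{Brew} = 26.5 + (1/3)P_{Aroma}.
Plugging P_{Brew} into Aroma's best response: P_{Aroma} = 20 + (1/3)(26.5 + (1/3)P_{Aroma}) ⇒ (8/9)P_{Aroma} = 173/6, so P_{Aroma} = 32.4375.
Then P_{Brew} = 26.5 + (1/3)·32.4375 = 37.3125.
q_{Aroma} = 87 − 3·32.4375 + 2·37.3125 = 64.3125.

64.3125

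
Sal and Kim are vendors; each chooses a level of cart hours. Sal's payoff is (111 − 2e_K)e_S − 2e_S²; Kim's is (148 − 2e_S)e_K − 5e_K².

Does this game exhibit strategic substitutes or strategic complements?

Expanding Sal's payoff: 111e_S − 2e_Ke_S − 2e_S².
∂π/∂e_S = 111 − 2e_K − 4e_S = 0, so e_S = 27.75 − 0.5e_K.
The best-response slope de_S/de_K = −0.5 < 0: the reaction function is downward-sloping, so the choices are strategic substitutes.

strategic substitutes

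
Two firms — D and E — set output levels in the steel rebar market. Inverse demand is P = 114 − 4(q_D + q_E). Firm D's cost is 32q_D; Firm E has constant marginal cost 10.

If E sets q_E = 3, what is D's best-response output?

8.75

Firm D's profit: π = q_D(114 − 4(q_D + q_E)) − 32q_D.
∂π/∂q_D = 82 − 8q_D − 4q_E = 0, so q_D = 10.25 − 0.5q_E.
At q_E = 3: q_D = 10.25 − 0.5·3 = 8.75.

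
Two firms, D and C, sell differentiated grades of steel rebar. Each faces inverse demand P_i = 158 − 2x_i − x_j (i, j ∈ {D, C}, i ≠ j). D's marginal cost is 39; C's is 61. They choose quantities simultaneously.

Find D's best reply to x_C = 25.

Firm D's profit: π = x_D(158 − 2x_D − x_C) − 39x_D.
∂π/∂x_D = 119 − 4x_D − x_C = 0 ⇒ x_D = 29.75 − 0.25x_C.
At x_C = 25: x_D = 29.75 − 0.25·25 = 23.5.

23.5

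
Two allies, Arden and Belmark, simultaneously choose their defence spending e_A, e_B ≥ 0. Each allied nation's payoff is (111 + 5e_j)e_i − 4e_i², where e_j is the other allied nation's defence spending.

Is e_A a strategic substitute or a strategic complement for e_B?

Arden's payoff is (111 + 5e_B)e_A − 4e_A².
∂π/∂e_A = 111 + 5e_B − 8e_A = 0, so e_A = 13.875 + 0.625e_B.
The best-response slope de_A/de_B = 0.625 > 0: the reaction function is upward-sloping, so the choices are strategic complements.

strategic complements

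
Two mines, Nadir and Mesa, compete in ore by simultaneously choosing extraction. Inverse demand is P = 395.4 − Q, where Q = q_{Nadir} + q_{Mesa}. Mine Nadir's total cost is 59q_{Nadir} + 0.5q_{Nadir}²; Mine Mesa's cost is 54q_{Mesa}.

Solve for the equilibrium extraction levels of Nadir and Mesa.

Mine Nadir's profit: π = q_{Nadir}(395.4 − (q_{Nadir} + q_{Mesa})) − 59q_{Nadir} − 0.5q_{Nadir}².
∂π/∂q_{Nadir} = 336.4 − 3q_{Nadir} − q_{Mesa} = 0, so q_{Nadir} = 1682/15 − (1/3)q_{Mesa}.
For Mesa: ∂π/∂q_{Mesa} = 341.4 − 2q_{Mesa} − q_{Nadir} = 0 ⇒ q_{Mesa} = 170.7 − 0.5q_{Nadir}.
Plugging q_{Mesa} into Nadir's best response: q_{Nadir} = 1682/15 − (1/3)(170.7 − 0.5q_{Nadir}) ⇒ (5/6)q_{Nadir} = 1657/30, so q_{Nadir} = 66.28.
Then q_{Mesa} = 170.7 − 0.5·66.28 = 137.56.

66.28, 137.56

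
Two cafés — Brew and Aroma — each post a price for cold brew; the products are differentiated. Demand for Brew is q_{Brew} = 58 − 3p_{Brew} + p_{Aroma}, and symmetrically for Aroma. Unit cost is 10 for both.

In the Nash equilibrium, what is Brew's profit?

173.28

Brew's profit: π = (p_{Brew} − 10)(58 − 3p_{Brew} + p_{Aroma}).
∂π/∂p_{Brew} = 88 − 6p_{Brew} + p_{Aroma} = 0 ⇒ p_{Brew} = 44/3 + (1/6)p_{Aroma}.
By symmetry p_{Aroma} = p_{Brew}; substituting into the reaction function, (5/6)p_{Brew} = 44/3 and p_{Brew} = 17.6.
q_{Brew} = 58 − 3·17.6 + 17.6 = 22.8.
Profit = (17.6 − 10)·22.8 = 173.28.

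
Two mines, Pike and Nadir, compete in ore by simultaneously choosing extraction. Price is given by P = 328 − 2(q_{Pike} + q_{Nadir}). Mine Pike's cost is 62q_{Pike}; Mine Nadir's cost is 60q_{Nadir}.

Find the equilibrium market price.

Mine Pike's profit: π = q_{Pike}(328 − 2(q_{Pike} + q_{Nadir})) − 62q_{Pike}.
∂π/∂q_{Pike} = 266 − 4q_{Pike} − 2q_{Nadir} = 0, so q_{Pike} = 66.5 − 0.5q_{Nadir}.
By the same steps for Nadir: q_{Nadir} = 67 − 0.5q_{Pike}.
Solving the two reaction functions simultaneously: (1 − (−0.5)(−0.5))q_{Pike} = 66.5 − 0.5·67, so 0.75q_{Pike} = 33 and q_{Pike} = 44.
Then q_{Nadir} = 67 − 0.5·44 = 45.
Equilibrium price: P = 328 − 2·89 = 150.

150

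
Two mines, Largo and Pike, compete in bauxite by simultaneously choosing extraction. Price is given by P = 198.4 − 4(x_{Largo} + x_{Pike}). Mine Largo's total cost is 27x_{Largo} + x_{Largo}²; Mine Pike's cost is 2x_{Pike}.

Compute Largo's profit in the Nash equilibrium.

Mine Largo's profit: π = x_{Largo}(198.4 − 4(x_{Largo} + x_{Pike})) − 27x_{Largo} − x_{Largo}².
∂π/∂x_{Largo} = 171.4 − 10x_{Largo} − 4x_{Pike} = 0, so x_{Largo} = 17.14 − 0.4x_{Pike}.
For Pike: ∂π/∂x_{Pike} = 196.4 − 8x_{Pike} − 4x_{Largo} = 0 ⇒ x_{Pike} = 24.55 − 0.5x_{Largo}.
Substituting the second reaction function into the first: x_{Largo} = 17.14 − 0.4(24.55 − 0.5x_{Largo}), which gives 0.8x_{Largo} = 7.32 ⇒ x_{Largo} = 9.15.
Then x_{Pike} = 24.55 − 0.5·9.15 = 19.975.
Price P = 198.4 − 4·29.125 = 81.9.
Largo's profit: (81.9 − 27)·9.15 − (9.15)² = 418.6125.

418.6125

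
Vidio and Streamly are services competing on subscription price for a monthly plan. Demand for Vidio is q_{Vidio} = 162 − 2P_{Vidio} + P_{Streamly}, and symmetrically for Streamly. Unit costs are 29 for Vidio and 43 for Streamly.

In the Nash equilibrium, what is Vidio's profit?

Vidio's profit: π = (P_{Vidio} − 29)(162 − 2P_{Vidio} + P_{Streamly}).
∂π/∂P_{Vidio} = 220 − 4P_{Vidio} + P_{Streamly} = 0 ⇒ P_{Vidio} = 55 + 0.25P_{Streamly}.
Similarly P_{Streamly} = 62 + 0.25P_{Vidio}.
Solving the two reaction functions simultaneously: (1 − (0.25)(0.25))P_{Vidio} = 55 + 0.25·62, so 0.9375P_{Vidio} = 70.5 and P_{Vidio} = 75.2.
Then P_{Streamly} = 62 + 0.25·75.2 = 80.8.
q_{Vidio} = 162 − 2·75.2 + 80.8 = 92.4.
Profit = (75.2 − 29)·92.4 = 4268.88.

4268.88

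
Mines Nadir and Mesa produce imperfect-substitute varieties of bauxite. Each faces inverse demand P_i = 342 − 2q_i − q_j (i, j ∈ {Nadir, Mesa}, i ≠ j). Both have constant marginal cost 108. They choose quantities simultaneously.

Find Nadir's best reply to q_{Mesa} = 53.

45.25

Mine Nadir's profit: π = q_{Nadir}(342 − 2q_{Nadir} − q_{Mesa}) − 108q_{Nadir}.
∂π/∂q_{Nadir} = 234 − 4q_{Nadir} − q_{Mesa} = 0 ⇒ q_{Nadir} = 58.5 − 0.25q_{Mesa}.
At q_{Mesa} = 53: q_{Nadir} = 58.5 − 0.25·53 = 45.25.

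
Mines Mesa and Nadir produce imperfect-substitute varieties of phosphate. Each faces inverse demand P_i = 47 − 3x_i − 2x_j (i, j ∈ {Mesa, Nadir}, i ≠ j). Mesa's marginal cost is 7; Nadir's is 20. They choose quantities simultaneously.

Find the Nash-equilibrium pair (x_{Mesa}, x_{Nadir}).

5.8125, 2.5625

Mine Mesa's profit: π = x_{Mesa}(47 − 3x_{Mesa} − 2x_{Nadir}) − 7x_{Mesa}.
∂π/∂x_{Mesa} = 40 − 6x_{Mesa} − 2x_{Nadir} = 0 ⇒ x_{Mesa} = 20/3 − (1/3)x_{Nadir}.
Similarly x_{Nadir} = 4.5 − (1/3)x_{Mesa}.
Solving the two reaction functions simultaneously: (1 − (−1/3)(−1/3))x_{Mesa} = 20/3 − (1/3)·4.5, so (8/9)x_{Mesa} = 31/6 and x_{Mesa} = 5.8125.
Then x_{Nadir} = 4.5 − (1/3)·5.8125 = 2.5625.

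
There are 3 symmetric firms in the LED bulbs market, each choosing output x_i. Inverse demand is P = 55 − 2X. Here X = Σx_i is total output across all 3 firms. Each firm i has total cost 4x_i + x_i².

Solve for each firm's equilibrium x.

A representative firm's profit is π_i = x_i(55 − 2X) − 4x_i − x_i², with X = x_i + Σ_{j≠i} x_j.
First-order condition: 51 − 6x_i − 2Σ_{j≠i} x_j = 0.
Imposing symmetry (x_j = x for all j) turns Σ_{j≠i} x_j into 2x, so 51 = 10x and x = 5.1.

5.1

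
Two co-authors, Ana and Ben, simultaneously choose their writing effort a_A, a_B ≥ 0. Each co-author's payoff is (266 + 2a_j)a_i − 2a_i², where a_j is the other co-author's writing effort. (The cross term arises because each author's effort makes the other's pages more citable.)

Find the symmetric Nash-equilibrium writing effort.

Ana's payoff is (266 + 2a_B)a_A − 2a_A².
∂π/∂a_A = 266 + 2a_B − 4a_A = 0, so a_A = 66.5 + 0.5a_B.
By symmetry a_B = a_A; substituting into the reaction function, 0.5a_A = 66.5 and a_A = 133.

133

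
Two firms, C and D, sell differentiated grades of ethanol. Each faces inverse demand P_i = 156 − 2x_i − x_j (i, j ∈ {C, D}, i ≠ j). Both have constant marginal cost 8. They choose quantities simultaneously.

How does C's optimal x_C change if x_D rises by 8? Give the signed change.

Firm C's profit: π = x_C(156 − 2x_C − x_D) − 8x_C.
∂π/∂x_C = 148 − 4x_C − x_D = 0 ⇒ x_C = 37 − 0.25x_D.
The reaction-function slope is −0.25, so an 8-unit rise in x_D moves x_C by −0.25 × 8 = −2. C's best response falls — the actions are strategic substitutes.

-2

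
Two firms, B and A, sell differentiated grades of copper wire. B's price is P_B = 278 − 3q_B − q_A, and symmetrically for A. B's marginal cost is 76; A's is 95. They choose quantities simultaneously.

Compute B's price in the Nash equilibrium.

164.2

Firm B's profit: π = q_B(278 − 3q_B − q_A) − 76q_B.
∂π/∂q_B = 202 − 6q_B − q_A = 0 ⇒ q_B = 101/3 − (1/6)q_A.
Similarly q_A = 30.5 − (1/6)q_B.
Solving the two reaction functions simultaneously: (1 − (−1/6)(−1/6))q_B = 101/3 − (1/6)·30.5, so (35/36)q_B = 343/12 and q_B = 29.4.
Then q_A = 30.5 − (1/6)·29.4 = 25.6.
P_B = 278 − 3·29.4 − 25.6 = 164.2.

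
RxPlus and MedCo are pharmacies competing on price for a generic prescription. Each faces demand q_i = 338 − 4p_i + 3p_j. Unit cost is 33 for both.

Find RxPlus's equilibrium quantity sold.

RxPlus's profit: π = (p_{RxPlus} − 33)(338 − 4p_{RxPlus} + 3p_{MedCo}).
∂π/∂p_{RxPlus} = 470 − 8p_{RxPlus} + 3p_{MedCo} = 0 ⇒ p_{RxPlus} = 58.75 + 0.375p_{MedCo}.
Setting p_{RxPlus} = p_{MedCo} in the reaction function: p_{RxPlus} = 58.75 + 0.375p_{RxPlus}, so p_{RxPlus} = 58.75 / 0.625 = 94.
q_{RxPlus} = 338 − 4·94 + 3·94 = 244.

244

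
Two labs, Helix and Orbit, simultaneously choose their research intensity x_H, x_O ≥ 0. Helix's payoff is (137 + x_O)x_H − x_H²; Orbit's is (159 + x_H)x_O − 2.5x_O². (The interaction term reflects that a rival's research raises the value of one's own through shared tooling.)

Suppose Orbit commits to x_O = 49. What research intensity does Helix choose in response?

93

Expanding Helix's payoff: 137x_H + x_Ox_H − x_H².
∂π/∂x_H = 137 + x_O − 2x_H = 0, so x_H = 68.5 + 0.5x_O.
At x_O = 49: x_H = 68.5 + 0.5·49 = 93.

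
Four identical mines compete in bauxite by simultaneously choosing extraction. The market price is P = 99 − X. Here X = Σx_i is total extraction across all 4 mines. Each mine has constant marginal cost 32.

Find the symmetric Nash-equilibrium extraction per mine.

A representative mine's profit is π_i = x_i(99 − X) − 32x_i, with X = x_i + Σ_{j≠i} x_j.
First-order condition: 67 − 2x_i − Σ_{j≠i} x_j = 0.
With identical mines, set every x_j = x: then 67 − 2x − 3x = 0, i.e. x = 67/5 = 13.4.

13.4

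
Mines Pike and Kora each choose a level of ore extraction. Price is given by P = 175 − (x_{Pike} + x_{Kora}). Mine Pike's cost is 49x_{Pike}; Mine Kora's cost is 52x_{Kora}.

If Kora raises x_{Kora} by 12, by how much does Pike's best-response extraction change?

Mine Pike's profit: π = x_{Pike}(175 − (x_{Pike} + x_{Kora})) − 49x_{Pike}.
∂π/∂x_{Pike} = 126 − 2x_{Pike} − x_{Kora} = 0, so x_{Pike} = 63 − 0.5x_{Kora}.
The reaction-function slope is −0.5, so a 12-unit rise in x_{Kora} moves x_{Pike} by −0.5 × 12 = −6. Pike's best response falls — the actions are strategic substitutes.

-6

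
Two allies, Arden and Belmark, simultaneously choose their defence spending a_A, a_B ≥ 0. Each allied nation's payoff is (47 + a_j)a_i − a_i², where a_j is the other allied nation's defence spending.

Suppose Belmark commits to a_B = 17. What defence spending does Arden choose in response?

Arden's payoff is (47 + a_B)a_A − a_A².
∂π/∂a_A = 47 + a_B − 2a_A = 0, so a_A = 23.5 + 0.5a_B.
At a_B = 17: a_A = 23.5 + 0.5·17 = 32.

32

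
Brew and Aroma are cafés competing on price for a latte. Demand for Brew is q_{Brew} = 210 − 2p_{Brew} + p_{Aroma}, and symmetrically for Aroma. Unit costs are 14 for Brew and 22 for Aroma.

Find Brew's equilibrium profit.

8817.92

Brew's profit: π = (p_{Brew} − 14)(210 − 2p_{Brew} + p_{Aroma}).
∂π/∂p_{Brew} = 238 − 4p_{Brew} + p_{Aroma} = 0 ⇒ p_{Brew} = 59.5 + 0.25p_{Aroma}.
Similarly p_{Aroma} = 63.5 + 0.25p_{Brew}.
Plugging p_{Aroma} into Brew's best response: p_{Brew} = 59.5 + 0.25(63.5 + 0.25p_{Brew}) ⇒ 0.9375p_{Brew} = 75.375, so p_{Brew} = 80.4.
Then p_{Aroma} = 63.5 + 0.25·80.4 = 83.6.
q_{Brew} = 210 − 2·80.4 + 83.6 = 132.8.
Profit = (80.4 − 14)·132.8 = 8817.92.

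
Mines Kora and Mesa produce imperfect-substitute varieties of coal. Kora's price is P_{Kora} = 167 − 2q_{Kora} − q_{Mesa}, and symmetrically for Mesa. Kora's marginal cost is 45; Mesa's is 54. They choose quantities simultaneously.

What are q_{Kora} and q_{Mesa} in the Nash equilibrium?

Mine Kora's profit: π = q_{Kora}(167 − 2q_{Kora} − q_{Mesa}) − 45q_{Kora}.
∂π/∂q_{Kora} = 122 − 4q_{Kora} − q_{Mesa} = 0 ⇒ q_{Kora} = 30.5 − 0.25q_{Mesa}.
Similarly q_{Mesa} = 28.25 − 0.25q_{Kora}.
Substituting the second reaction function into the first: q_{Kora} = 30.5 − 0.25(28.25 − 0.25q_{Kora}), which gives 0.9375q_{Kora} = 23.4375 ⇒ q_{Kora} = 25.
Then q_{Mesa} = 28.25 − 0.25·25 = 22.

25, 22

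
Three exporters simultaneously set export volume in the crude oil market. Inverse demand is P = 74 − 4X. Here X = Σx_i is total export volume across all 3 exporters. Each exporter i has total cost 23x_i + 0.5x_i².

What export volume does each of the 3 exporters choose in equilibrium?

3

A representative exporter's profit is π_i = x_i(74 − 4X) − 23x_i − 0.5x_i², with X = x_i + Σ_{j≠i} x_j.
First-order condition: 51 − 9x_i − 4Σ_{j≠i} x_j = 0.
Imposing symmetry (x_j = x for all j) turns Σ_{j≠i} x_j into 2x, so 51 = 17x and x = 3.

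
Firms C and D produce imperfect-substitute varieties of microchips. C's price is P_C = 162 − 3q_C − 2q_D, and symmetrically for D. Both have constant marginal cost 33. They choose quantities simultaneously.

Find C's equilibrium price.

81.375

Firm C's profit: π = q_C(162 − 3q_C − 2q_D) − 33q_C.
∂π/∂q_C = 129 − 6q_C − 2q_D = 0 ⇒ q_C = 21.5 − (1/3)q_D.
The game is symmetric, so in equilibrium q_D = q_C: the reaction function gives (4/3)q_C = 21.5, hence q_C = 16.125.
P_C = 162 − 3·16.125 − 2·16.125 = 81.375.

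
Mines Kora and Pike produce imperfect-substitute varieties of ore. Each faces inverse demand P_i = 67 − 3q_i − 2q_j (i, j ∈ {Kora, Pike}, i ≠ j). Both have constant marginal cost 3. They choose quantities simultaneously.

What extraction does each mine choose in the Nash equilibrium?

Mine Kora's profit: π = q_{Kora}(67 − 3q_{Kora} − 2q_{Pike}) − 3q_{Kora}.
∂π/∂q_{Kora} = 64 − 6q_{Kora} − 2q_{Pike} = 0 ⇒ q_{Kora} = 32/3 − (1/3)q_{Pike}.
By symmetry q_{Pike} = q_{Kora}; substituting into the reaction function, (4/3)q_{Kora} = 32/3 and q_{Kora} = 8.

8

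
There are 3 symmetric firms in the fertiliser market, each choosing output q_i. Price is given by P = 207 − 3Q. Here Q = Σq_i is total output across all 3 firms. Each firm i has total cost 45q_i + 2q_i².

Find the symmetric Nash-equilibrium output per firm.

A representative firm's profit is π_i = q_i(207 − 3Q) − 45q_i − 2q_i², with Q = q_i + Σ_{j≠i} q_j.
First-order condition: 162 − 10q_i − 3Σ_{j≠i} q_j = 0.
In a symmetric equilibrium every firm chooses the same q, so Σ_{j≠i} q_j = 2q. The condition becomes 162 − 16q = 0, giving q = 162/16 = 10.125.

10.125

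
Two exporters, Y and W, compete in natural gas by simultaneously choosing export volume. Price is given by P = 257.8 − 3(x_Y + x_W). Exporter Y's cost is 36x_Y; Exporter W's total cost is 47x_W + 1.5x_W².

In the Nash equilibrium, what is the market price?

126.92

Exporter Y's profit: π = x_Y(257.8 − 3(x_Y + x_W)) − 36x_Y.
∂π/∂x_Y = 221.8 − 6x_Y − 3x_W = 0, so x_Y = 1109/30 − 0.5x_W.
For W: ∂π/∂x_W = 210.8 − 9x_W − 3x_Y = 0 ⇒ x_W = 1054/45 − (1/3)x_Y.
Substituting the second reaction function into the first: x_Y = 1109/30 − 0.5(1054/45 − (1/3)x_Y), which gives (5/6)x_Y = 2273/90 ⇒ x_Y = 2273/75.
Then x_W = 1054/45 − (1/3)·(2273/75) = 13.32.
Equilibrium price: P = 257.8 − 3·(3272/75) = 126.92.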